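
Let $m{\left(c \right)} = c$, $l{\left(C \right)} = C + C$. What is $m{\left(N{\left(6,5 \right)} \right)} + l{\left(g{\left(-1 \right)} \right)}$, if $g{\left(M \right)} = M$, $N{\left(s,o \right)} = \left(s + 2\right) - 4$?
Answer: $2$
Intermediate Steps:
$N{\left(s,o \right)} = -2 + s$ ($N{\left(s,o \right)} = \left(2 + s\right) - 4 = -2 + s$)
$l{\left(C \right)} = 2 C$
$m{\left(N{\left(6,5 \right)} \right)} + l{\left(g{\left(-1 \right)} \right)} = \left(-2 + 6\right) + 2 \left(-1\right) = 4 - 2 = 2$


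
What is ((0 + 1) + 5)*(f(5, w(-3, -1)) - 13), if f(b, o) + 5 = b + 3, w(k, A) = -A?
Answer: -60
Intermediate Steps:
f(b, o) = -2 + b (f(b, o) = -5 + (b + 3) = -5 + (3 + b) = -2 + b)
((0 + 1) + 5)*(f(5, w(-3, -1)) - 13) = ((0 + 1) + 5)*((-2 + 5) - 13) = (1 + 5)*(3 - 13) = 6*(-10) = -60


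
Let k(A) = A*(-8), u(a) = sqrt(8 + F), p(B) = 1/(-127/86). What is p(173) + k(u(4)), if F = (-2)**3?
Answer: -86/127 ≈ -0.67717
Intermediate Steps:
F = -8
p(B) = -86/127 (p(B) = 1/(-127*1/86) = 1/(-127/86) = -86/127)
u(a) = 0 (u(a) = sqrt(8 - 8) = sqrt(0) = 0)
k(A) = -8*A
p(173) + k(u(4)) = -86/127 - 8*0 = -86/127 + 0 = -86/127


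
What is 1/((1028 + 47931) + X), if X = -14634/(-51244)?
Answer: 25622/1254434815 ≈ 2.0425e-5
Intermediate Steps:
X = 7317/25622 (X = -14634*(-1/51244) = 7317/25622 ≈ 0.28557)
1/((1028 + 47931) + X) = 1/((1028 + 47931) + 7317/25622) = 1/(48959 + 7317/25622) = 1/(1254434815/25622) = 25622/1254434815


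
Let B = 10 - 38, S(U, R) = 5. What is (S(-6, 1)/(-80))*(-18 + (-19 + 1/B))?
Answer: 1037/448 ≈ 2.3147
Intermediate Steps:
B = -28
(S(-6, 1)/(-80))*(-18 + (-19 + 1/B)) = (5/(-80))*(-18 + (-19 + 1/(-28))) = (5*(-1/80))*(-18 + (-19 - 1/28)) = -(-18 - 533/28)/16 = -1/16*(-1037/28) = 1037/448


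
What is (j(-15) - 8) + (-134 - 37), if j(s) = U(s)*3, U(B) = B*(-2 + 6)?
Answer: -359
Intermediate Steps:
U(B) = 4*B (U(B) = B*4 = 4*B)
j(s) = 12*s (j(s) = (4*s)*3 = 12*s)
(j(-15) - 8) + (-134 - 37) = (12*(-15) - 8) + (-134 - 37) = (-180 - 8) - 171 = -188 - 171 = -359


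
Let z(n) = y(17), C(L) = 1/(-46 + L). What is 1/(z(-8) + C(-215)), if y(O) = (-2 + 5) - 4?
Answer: -261/262 ≈ -0.99618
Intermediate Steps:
y(O) = -1 (y(O) = 3 - 4 = -1)
z(n) = -1
1/(z(-8) + C(-215)) = 1/(-1 + 1/(-46 - 215)) = 1/(-1 + 1/(-261)) = 1/(-1 - 1/261) = 1/(-262/261) = -261/262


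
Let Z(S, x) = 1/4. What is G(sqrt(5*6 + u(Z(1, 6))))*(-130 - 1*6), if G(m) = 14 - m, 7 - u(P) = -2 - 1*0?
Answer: -1904 + 136*sqrt(39) ≈ -1054.7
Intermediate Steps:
Z(S, x) = 1/4
u(P) = 9 (u(P) = 7 - (-2 - 1*0) = 7 - (-2 + 0) = 7 - 1*(-2) = 7 + 2 = 9)
G(sqrt(5*6 + u(Z(1, 6))))*(-130 - 1*6) = (14 - sqrt(5*6 + 9))*(-130 - 1*6) = (14 - sqrt(30 + 9))*(-130 - 6) = (14 - sqrt(39))*(-136) = -1904 + 136*sqrt(39)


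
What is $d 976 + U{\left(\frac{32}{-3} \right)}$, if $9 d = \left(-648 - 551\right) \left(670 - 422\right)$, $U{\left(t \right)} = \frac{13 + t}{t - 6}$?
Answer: $- \frac{14510777663}{450} \approx -3.2246 \cdot 10^{7}$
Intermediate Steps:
$U{\left(t \right)} = \frac{13 + t}{-6 + t}$
$d = - \frac{297352}{9}$ ($d = \frac{\left(-648 - 551\right) \left(670 - 422\right)}{9} = \frac{\left(-1199\right) 248}{9} = \frac{1}{9} \left(-297352\right) = - \frac{297352}{9} \approx -33039.0$)
$d 976 + U{\left(\frac{32}{-3} \right)} = \left(- \frac{297352}{9}\right) 976 + \frac{13 + \frac{32}{-3}}{-6 + \frac{32}{-3}} = - \frac{290215552}{9} + \frac{13 + 32 \left(- \frac{1}{3}\right)}{-6 + 32 \left(- \frac{1}{3}\right)} = - \frac{290215552}{9} + \frac{13 - \frac{32}{3}}{-6 - \frac{32}{3}} = - \frac{290215552}{9} + \frac{1}{- \frac{50}{3}} \cdot \frac{7}{3} = - \frac{290215552}{9} - \frac{7}{50} = - \frac{14510777663}{450}$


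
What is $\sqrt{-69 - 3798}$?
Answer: $i \sqrt{3867} \approx 62.185 i$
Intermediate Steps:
$\sqrt{-69 - 3798} = \sqrt{-3867} = i \sqrt{3867}$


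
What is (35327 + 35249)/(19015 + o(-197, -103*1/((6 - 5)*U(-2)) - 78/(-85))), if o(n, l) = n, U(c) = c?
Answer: 35288/9409 ≈ 3.7505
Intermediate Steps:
(35327 + 35249)/(19015 + o(-197, -103*1/((6 - 5)*U(-2)) - 78/(-85))) = (35327 + 35249)/(19015 - 197) = 70576/18818 = 70576*(1/18818) = 35288/9409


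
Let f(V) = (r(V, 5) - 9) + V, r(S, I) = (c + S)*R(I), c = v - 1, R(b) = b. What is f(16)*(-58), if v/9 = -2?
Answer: 464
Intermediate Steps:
v = -18 (v = 9*(-2) = -18)
c = -19 (c = -18 - 1 = -19)
r(S, I) = I*(-19 + S) (r(S, I) = (-19 + S)*I = I*(-19 + S))
f(V) = -104 + 6*V (f(V) = (5*(-19 + V) - 9) + V = ((-95 + 5*V) - 9) + V = (-104 + 5*V) + V = -104 + 6*V)
f(16)*(-58) = (-104 + 6*16)*(-58) = (-104 + 96)*(-58) = -8*(-58) = 464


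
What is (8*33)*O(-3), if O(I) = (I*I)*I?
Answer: -7128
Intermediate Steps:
O(I) = I³ (O(I) = I²*I = I³)
(8*33)*O(-3) = (8*33)*(-3)³ = 264*(-27) = -7128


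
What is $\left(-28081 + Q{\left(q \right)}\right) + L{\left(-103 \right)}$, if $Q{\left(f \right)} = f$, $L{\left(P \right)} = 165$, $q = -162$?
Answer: $-28078$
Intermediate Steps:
$\left(-28081 + Q{\left(q \right)}\right) + L{\left(-103 \right)} = \left(-28081 - 162\right) + 165 = -28243 + 165 = -28078$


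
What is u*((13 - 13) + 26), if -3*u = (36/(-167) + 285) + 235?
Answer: -2256904/501 ≈ -4504.8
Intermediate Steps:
u = -86804/501 (u = -((36/(-167) + 285) + 235)/3 = -((36*(-1/167) + 285) + 235)/3 = -((-36/167 + 285) + 235)/3 = -(47559/167 + 235)/3 = -1/3*86804/167 = -86804/501 ≈ -173.26)
u*((13 - 13) + 26) = -86804*((13 - 13) + 26)/501 = -86804*(0 + 26)/501 = -86804/501*26 = -2256904/501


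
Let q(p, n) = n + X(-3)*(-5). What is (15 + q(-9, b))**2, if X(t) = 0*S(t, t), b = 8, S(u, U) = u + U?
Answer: 529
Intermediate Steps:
S(u, U) = U + u
X(t) = 0 (X(t) = 0*(t + t) = 0*(2*t) = 0)
q(p, n) = n (q(p, n) = n + 0*(-5) = n + 0 = n)
(15 + q(-9, b))**2 = (15 + 8)**2 = 23**2 = 529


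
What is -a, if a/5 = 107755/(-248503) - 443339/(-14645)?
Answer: -108592999542/727865287 ≈ -149.19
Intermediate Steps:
a = 108592999542/727865287 (a = 5*(107755/(-248503) - 443339/(-14645)) = 5*(107755*(-1/248503) - 443339*(-1/14645)) = 5*(-107755/248503 + 443339/14645) = 5*(108592999542/3639326435) = 108592999542/727865287 ≈ 149.19)
-a = -1*108592999542/727865287 = -108592999542/727865287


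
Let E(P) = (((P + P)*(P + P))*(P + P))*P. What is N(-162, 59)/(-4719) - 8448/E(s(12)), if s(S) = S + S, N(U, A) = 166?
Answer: -208535/5436288 ≈ -0.038360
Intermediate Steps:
s(S) = 2*S
E(P) = 8*P⁴ (E(P) = (((2*P)*(2*P))*(2*P))*P = ((4*P²)*(2*P))*P = (8*P³)*P = 8*P⁴)
N(-162, 59)/(-4719) - 8448/E(s(12)) = 166/(-4719) - 8448/(8*(2*12)⁴) = 166*(-1/4719) - 8448/(8*24⁴) = -166/4719 - 8448/(8*331776) = -166/4719 - 8448/2654208 = -166/4719 - 8448*1/2654208 = -166/4719 - 11/3456 = -208535/5436288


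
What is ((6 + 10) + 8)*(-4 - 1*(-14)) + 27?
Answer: 267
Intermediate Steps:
((6 + 10) + 8)*(-4 - 1*(-14)) + 27 = (16 + 8)*(-4 + 14) + 27 = 24*10 + 27 = 240 + 27 = 267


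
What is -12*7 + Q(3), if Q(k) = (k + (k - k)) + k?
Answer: -78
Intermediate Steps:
Q(k) = 2*k (Q(k) = (k + 0) + k = k + k = 2*k)
-12*7 + Q(3) = -12*7 + 2*3 = -84 + 6 = -78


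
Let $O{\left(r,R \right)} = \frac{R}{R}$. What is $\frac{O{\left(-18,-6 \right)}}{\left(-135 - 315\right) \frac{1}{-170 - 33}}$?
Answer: $\frac{203}{450} \approx 0.45111$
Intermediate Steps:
$O{\left(r,R \right)} = 1$
$\frac{O{\left(-18,-6 \right)}}{\left(-135 - 315\right) \frac{1}{-170 - 33}} = 1 \frac{1}{\left(-135 - 315\right) \frac{1}{-170 - 33}} = 1 \frac{1}{\left(-450\right) \frac{1}{-203}} = 1 \frac{1}{\left(-450\right) \left(- \frac{1}{203}\right)} = 1 \frac{1}{\frac{450}{203}} = 1 \cdot \frac{203}{450} = \frac{203}{450}$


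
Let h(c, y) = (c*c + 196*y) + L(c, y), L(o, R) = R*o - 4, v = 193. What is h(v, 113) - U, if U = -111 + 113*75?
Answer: 72838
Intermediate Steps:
L(o, R) = -4 + R*o
U = 8364 (U = -111 + 8475 = 8364)
h(c, y) = -4 + c² + 196*y + c*y (h(c, y) = (c*c + 196*y) + (-4 + y*c) = (c² + 196*y) + (-4 + c*y) = -4 + c² + 196*y + c*y)
h(v, 113) - U = (-4 + 193² + 196*113 + 193*113) - 1*8364 = (-4 + 37249 + 22148 + 21809) - 8364 = 81202 - 8364 = 72838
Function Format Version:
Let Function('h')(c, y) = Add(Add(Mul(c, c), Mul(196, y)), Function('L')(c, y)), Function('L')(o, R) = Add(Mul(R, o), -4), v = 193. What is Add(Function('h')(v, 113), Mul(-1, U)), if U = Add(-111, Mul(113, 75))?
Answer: 72838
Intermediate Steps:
Function('L')(o, R) = Add(-4, Mul(R, o))
U = 8364 (U = Add(-111, 8475) = 8364)
Function('h')(c, y) = Add(-4, Pow(c, 2), Mul(196, y), Mul(c, y)) (Function('h')(c, y) = Add(Add(Mul(c, c), Mul(196, y)), Add(-4, Mul(y, c))) = Add(Add(Pow(c, 2), Mul(196, y)), Add(-4, Mul(c, y))) = Add(-4, Pow(c, 2), Mul(196, y), Mul(c, y)))
Add(Function('h')(v, 113), Mul(-1, U)) = Add(Add(-4, Pow(193, 2), Mul(196, 113), Mul(193, 113)), Mul(-1, 8364)) = Add(Add(-4, 37249, 22148, 21809), -8364) = Add(81202, -8364) = 72838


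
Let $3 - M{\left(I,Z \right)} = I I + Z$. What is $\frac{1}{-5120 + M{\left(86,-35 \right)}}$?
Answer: $- \frac{1}{12478} \approx -8.0141 \cdot 10^{-5}$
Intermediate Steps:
$M{\left(I,Z \right)} = 3 - Z - I^{2}$ ($M{\left(I,Z \right)} = 3 - \left(I I + Z\right) = 3 - \left(I^{2} + Z\right) = 3 - \left(Z + I^{2}\right) = 3 - Z - I^{2}$)
$\frac{1}{-5120 + M{\left(86,-35 \right)}} = \frac{1}{-5120 - 7358} = \frac{1}{-12478} = - \frac{1}{12478}$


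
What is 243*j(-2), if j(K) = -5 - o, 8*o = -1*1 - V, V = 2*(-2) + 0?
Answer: -10449/8 ≈ -1306.1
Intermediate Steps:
V = -4 (V = -4 + 0 = -4)
o = 3/8 (o = (-1*1 - 1*(-4))/8 = (-1 + 4)/8 = (1/8)*3 = 3/8 ≈ 0.37500)
j(K) = -43/8 (j(K) = -5 - 1*3/8 = -5 - 3/8 = -43/8)
243*j(-2) = 243*(-43/8) = -10449/8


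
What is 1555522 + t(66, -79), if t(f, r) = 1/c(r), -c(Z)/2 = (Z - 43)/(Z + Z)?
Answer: 189773605/122 ≈ 1.5555e+6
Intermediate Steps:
c(Z) = -(-43 + Z)/Z (c(Z) = -2*(Z - 43)/(Z + Z) = -2*(-43 + Z)/(2*Z) = -2*(-43 + Z)*1/(2*Z) = -(-43 + Z)/Z)
t(f, r) = r/(43 - r) (t(f, r) = 1/((43 - r)/r) = r/(43 - r))
1555522 + t(66, -79) = 1555522 - 1*(-79)/(-43 - 79) = 1555522 - 1*(-79)/(-122) = 1555522 - 1*(-79)*(-1/122) = 1555522 - 79/122 = 189773605/122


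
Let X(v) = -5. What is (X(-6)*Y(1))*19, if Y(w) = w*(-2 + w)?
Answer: 95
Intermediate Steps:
(X(-6)*Y(1))*19 = -5*(-2 + 1)*19 = -5*(-1)*19 = 5*19 = 95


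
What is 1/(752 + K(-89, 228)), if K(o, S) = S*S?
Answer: 1/52736 ≈ 1.8962e-5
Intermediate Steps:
K(o, S) = S**2
1/(752 + K(-89, 228)) = 1/(752 + 228**2) = 1/(752 + 51984) = 1/52736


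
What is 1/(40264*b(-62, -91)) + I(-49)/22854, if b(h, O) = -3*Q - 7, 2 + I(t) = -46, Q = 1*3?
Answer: -5157601/2453849216 ≈ -0.0021018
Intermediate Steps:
Q = 3
I(t) = -48 (I(t) = -2 - 46 = -48)
b(h, O) = -16 (b(h, O) = -3*3 - 7 = -9 - 7 = -16)
1/(40264*b(-62, -91)) + I(-49)/22854 = 1/(40264*(-16)) - 48/22854 = (1/40264)*(-1/16) - 48*1/22854 = -1/644224 - 8/3809 = -5157601/2453849216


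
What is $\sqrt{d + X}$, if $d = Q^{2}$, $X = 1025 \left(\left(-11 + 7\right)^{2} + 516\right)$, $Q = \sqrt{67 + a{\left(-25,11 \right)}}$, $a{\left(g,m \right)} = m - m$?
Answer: $\sqrt{545367} \approx 738.49$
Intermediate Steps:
$a{\left(g,m \right)} = 0$
$Q = \sqrt{67}$ ($Q = \sqrt{67 + 0} = \sqrt{67} \approx 8.1853$)
$X = 545300$ ($X = 1025 \left(\left(-4\right)^{2} + 516\right) = 1025 \left(16 + 516\right) = 1025 \cdot 532 = 545300$)
$d = 67$ ($d = \left(\sqrt{67}\right)^{2} = 67$)
$\sqrt{d + X} = \sqrt{67 + 545300} = \sqrt{545367}$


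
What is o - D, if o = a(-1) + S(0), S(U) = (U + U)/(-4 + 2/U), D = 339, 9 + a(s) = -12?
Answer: -360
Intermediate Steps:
a(s) = -21 (a(s) = -9 - 12 = -21)
S(U) = 2*U/(-4 + 2/U) (S(U) = (2*U)/(-4 + 2/U) = 2*U/(-4 + 2/U))
o = -21 (o = -21 - 1*0²/(-1 + 2*0) = -21 - 1*0/(-1 + 0) = -21 - 1*0/(-1) = -21 - 1*0*(-1) = -21 + 0 = -21)
o - D = -21 - 1*339 = -21 - 339 = -360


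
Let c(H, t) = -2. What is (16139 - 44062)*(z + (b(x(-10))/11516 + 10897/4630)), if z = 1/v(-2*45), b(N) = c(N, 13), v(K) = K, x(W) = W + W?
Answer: -1569263413333/23993586 ≈ -65403.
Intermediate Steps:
x(W) = 2*W
b(N) = -2
z = -1/90 (z = 1/(-2*45) = 1/(-90) = -1/90 ≈ -0.011111)
(16139 - 44062)*(z + (b(x(-10))/11516 + 10897/4630)) = (16139 - 44062)*(-1/90 + (-2/11516 + 10897/4630)) = -27923*(-1/90 + (-2*1/11516 + 10897*(1/4630))) = -27923*(-1/90 + (-1/5758 + 10897/4630)) = -27923*(-1/90 + 15685074/6664885) = -27923*56199671/23993586 = -1569263413333/23993586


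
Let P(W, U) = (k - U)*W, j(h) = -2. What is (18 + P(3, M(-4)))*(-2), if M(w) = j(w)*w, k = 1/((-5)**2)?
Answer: 294/25 ≈ 11.760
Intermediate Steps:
k = 1/25 ≈ 0.040000
M(w) = -2*w
P(W, U) = W*(1/25 - U) (P(W, U) = (1/25 - U)*W = W*(1/25 - U))
(18 + P(3, M(-4)))*(-2) = (18 + 3*(1/25 - (-2)*(-4)))*(-2) = (18 + 3*(1/25 - 1*8))*(-2) = (18 + 3*(1/25 - 8))*(-2) = (18 + 3*(-199/25))*(-2) = (18 - 597/25)*(-2) = -147/25*(-2) = 294/25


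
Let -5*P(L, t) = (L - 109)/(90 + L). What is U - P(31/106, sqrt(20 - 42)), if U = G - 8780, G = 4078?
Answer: -225025733/47855 ≈ -4702.2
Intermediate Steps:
P(L, t) = -(-109 + L)/(5*(90 + L)) (P(L, t) = -(L - 109)/(5*(90 + L)) = -(-109 + L)/(5*(90 + L)))
U = -4702 (U = 4078 - 8780 = -4702)
U - P(31/106, sqrt(20 - 42)) = -4702 - (109 - 31/106)/(5*(90 + 31/106)) = -4702 - (109 - 31/106)/(5*(90 + 31*(1/106))) = -4702 - (109 - 1*31/106)/(5*(90 + 31/106)) = -4702 - (109 - 31/106)/(5*9571/106) = -4702 - 106*11523/(5*9571*106) = -4702 - 1*11523/47855 = -4702 - 11523/47855 = -225025733/47855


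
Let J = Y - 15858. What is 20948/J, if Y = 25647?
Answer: 20948/9789 ≈ 2.1400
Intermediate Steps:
J = 9789 (J = 25647 - 15858 = 9789)
20948/J = 20948/9789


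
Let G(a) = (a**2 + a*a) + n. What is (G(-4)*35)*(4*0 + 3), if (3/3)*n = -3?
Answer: 3045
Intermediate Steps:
n = -3
G(a) = -3 + 2*a**2 (G(a) = (a**2 + a*a) - 3 = (a**2 + a**2) - 3 = 2*a**2 - 3 = -3 + 2*a**2)
(G(-4)*35)*(4*0 + 3) = ((-3 + 2*(-4)**2)*35)*(4*0 + 3) = ((-3 + 2*16)*35)*(0 + 3) = ((-3 + 32)*35)*3 = (29*35)*3 = 1015*3 = 3045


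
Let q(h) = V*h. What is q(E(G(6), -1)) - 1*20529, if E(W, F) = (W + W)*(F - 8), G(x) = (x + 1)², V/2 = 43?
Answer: -96381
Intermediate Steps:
V = 86 (V = 2*43 = 86)
G(x) = (1 + x)²
E(W, F) = 2*W*(-8 + F) (E(W, F) = (2*W)*(-8 + F) = 2*W*(-8 + F))
q(h) = 86*h
q(E(G(6), -1)) - 1*20529 = 86*(2*(1 + 6)²*(-8 - 1)) - 1*20529 = 86*(2*7²*(-9)) - 20529 = 86*(2*49*(-9)) - 20529 = 86*(-882) - 20529 = -75852 - 20529 = -96381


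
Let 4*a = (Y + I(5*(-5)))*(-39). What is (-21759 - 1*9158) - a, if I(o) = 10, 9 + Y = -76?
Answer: -126593/4 ≈ -31648.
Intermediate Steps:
Y = -85 (Y = -9 - 76 = -85)
a = 2925/4 (a = ((-85 + 10)*(-39))/4 = (-75*(-39))/4 = (¼)*2925 = 2925/4 ≈ 731.25)
(-21759 - 1*9158) - a = (-21759 - 1*9158) - 1*2925/4 = (-21759 - 9158) - 2925/4 = -30917 - 2925/4 = -126593/4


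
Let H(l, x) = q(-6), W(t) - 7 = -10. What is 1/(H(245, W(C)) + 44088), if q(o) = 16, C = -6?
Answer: 1/44104 ≈ 2.2674e-5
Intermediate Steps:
W(t) = -3 (W(t) = 7 - 10 = -3)
H(l, x) = 16
1/(H(245, W(C)) + 44088) = 1/(16 + 44088) = 1/44104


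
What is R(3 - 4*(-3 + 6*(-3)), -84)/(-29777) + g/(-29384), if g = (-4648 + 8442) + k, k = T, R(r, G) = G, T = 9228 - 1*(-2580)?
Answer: -231056249/437483684 ≈ -0.52815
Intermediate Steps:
T = 11808 (T = 9228 + 2580 = 11808)
k = 11808
g = 15602 (g = (-4648 + 8442) + 11808 = 3794 + 11808 = 15602)
R(3 - 4*(-3 + 6*(-3)), -84)/(-29777) + g/(-29384) = -84/(-29777) + 15602/(-29384) = -84*(-1/29777) + 15602*(-1/29384) = 84/29777 - 7801/14692 = -231056249/437483684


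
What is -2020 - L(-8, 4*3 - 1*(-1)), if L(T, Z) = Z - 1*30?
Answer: -2003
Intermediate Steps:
L(T, Z) = -30 + Z (L(T, Z) = Z - 30 = -30 + Z)
-2020 - L(-8, 4*3 - 1*(-1)) = -2020 - (-30 + (4*3 - 1*(-1))) = -2020 - (-30 + (12 + 1)) = -2020 - (-30 + 13) = -2020 - 1*(-17) = -2020 + 17 = -2003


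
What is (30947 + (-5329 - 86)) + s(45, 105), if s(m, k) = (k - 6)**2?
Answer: 35333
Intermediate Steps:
s(m, k) = (-6 + k)**2
(30947 + (-5329 - 86)) + s(45, 105) = (30947 + (-5329 - 86)) + (-6 + 105)**2 = (30947 - 5415) + 99**2 = 25532 + 9801 = 35333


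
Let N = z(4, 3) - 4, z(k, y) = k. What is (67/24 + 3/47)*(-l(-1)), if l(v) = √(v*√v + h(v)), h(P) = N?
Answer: -3221*√(-I)/1128 ≈ -2.0191 + 2.0191*I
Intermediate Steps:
N = 0 (N = 4 - 4 = 0)
h(P) = 0
l(v) = √(v^(3/2)) (l(v) = √(v*√v + 0) = √(v^(3/2) + 0) = √(v^(3/2)))
(67/24 + 3/47)*(-l(-1)) = (67/24 + 3/47)*(-√((-1)^(3/2))) = (67*(1/24) + 3*(1/47))*(-√(-I)) = (67/24 + 3/47)*(-√(-I)) = 3221*(-√(-I))/1128 = -3221*√(-I)/1128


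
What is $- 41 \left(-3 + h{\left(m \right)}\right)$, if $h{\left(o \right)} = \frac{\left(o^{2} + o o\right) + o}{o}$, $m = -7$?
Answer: $656$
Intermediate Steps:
$h{\left(o \right)} = \frac{o + 2 o^{2}}{o}$ ($h{\left(o \right)} = \frac{\left(o^{2} + o^{2}\right) + o}{o} = \frac{2 o^{2} + o}{o} = \frac{o + 2 o^{2}}{o}$)
$- 41 \left(-3 + h{\left(m \right)}\right) = - 41 \left(-3 + \left(1 + 2 \left(-7\right)\right)\right) = - 41 \left(-3 + \left(1 - 14\right)\right) = - 41 \left(-3 - 13\right) = \left(-41\right) \left(-16\right) = 656$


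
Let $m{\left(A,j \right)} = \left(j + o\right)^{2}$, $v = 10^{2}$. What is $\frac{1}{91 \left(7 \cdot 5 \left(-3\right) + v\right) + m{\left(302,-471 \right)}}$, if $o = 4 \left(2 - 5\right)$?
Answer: $\frac{1}{232834} \approx 4.2949 \cdot 10^{-6}$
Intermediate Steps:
$v = 100$
$o = -12$ ($o = 4 \left(-3\right) = -12$)
$m{\left(A,j \right)} = \left(-12 + j\right)^{2}$ ($m{\left(A,j \right)} = \left(j - 12\right)^{2} = \left(-12 + j\right)^{2}$)
$\frac{1}{91 \left(7 \cdot 5 \left(-3\right) + v\right) + m{\left(302,-471 \right)}} = \frac{1}{91 \left(7 \cdot 5 \left(-3\right) + 100\right) + \left(-12 - 471\right)^{2}} = \frac{1}{91 \left(35 \left(-3\right) + 100\right) + \left(-483\right)^{2}} = \frac{1}{91 \left(-105 + 100\right) + 233289} = \frac{1}{91 \left(-5\right) + 233289} = \frac{1}{-455 + 233289} = \frac{1}{232834}$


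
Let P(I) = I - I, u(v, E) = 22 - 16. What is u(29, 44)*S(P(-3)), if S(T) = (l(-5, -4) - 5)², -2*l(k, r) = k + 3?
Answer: 96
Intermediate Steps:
u(v, E) = 6
P(I) = 0
l(k, r) = -3/2 - k/2 (l(k, r) = -(k + 3)/2 = -(3 + k)/2 = -3/2 - k/2)
S(T) = 16 (S(T) = ((-3/2 - ½*(-5)) - 5)² = ((-3/2 + 5/2) - 5)² = (1 - 5)² = (-4)² = 16)
u(29, 44)*S(P(-3)) = 6*16 = 96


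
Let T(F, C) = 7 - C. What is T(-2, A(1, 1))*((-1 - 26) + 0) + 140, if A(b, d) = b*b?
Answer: -22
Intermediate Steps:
A(b, d) = b²
T(-2, A(1, 1))*((-1 - 26) + 0) + 140 = (7 - 1*1²)*((-1 - 26) + 0) + 140 = (7 - 1*1)*(-27 + 0) + 140 = (7 - 1)*(-27) + 140 = 6*(-27) + 140 = -162 + 140 = -22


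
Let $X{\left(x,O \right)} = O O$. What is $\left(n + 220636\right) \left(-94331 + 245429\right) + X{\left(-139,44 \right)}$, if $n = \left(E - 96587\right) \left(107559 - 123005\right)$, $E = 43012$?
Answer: $125069871516364$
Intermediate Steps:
$X{\left(x,O \right)} = O^{2}$
$n = 827519450$ ($n = \left(43012 - 96587\right) \left(107559 - 123005\right) = \left(-53575\right) \left(-15446\right) = 827519450$)
$\left(n + 220636\right) \left(-94331 + 245429\right) + X{\left(-139,44 \right)} = \left(827519450 + 220636\right) \left(-94331 + 245429\right) + 44^{2} = 827740086 \cdot 151098 + 1936 = 125069871514428 + 1936 = 125069871516364$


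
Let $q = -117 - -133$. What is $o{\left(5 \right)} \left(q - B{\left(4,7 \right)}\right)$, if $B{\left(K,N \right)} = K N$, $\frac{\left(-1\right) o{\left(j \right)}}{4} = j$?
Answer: $240$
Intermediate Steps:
$o{\left(j \right)} = - 4 j$
$q = 16$ ($q = -117 + 133 = 16$)
$o{\left(5 \right)} \left(q - B{\left(4,7 \right)}\right) = \left(-4\right) 5 \left(16 - 4 \cdot 7\right) = - 20 \left(16 - 28\right) = \left(-20\right) \left(-12\right) = 240$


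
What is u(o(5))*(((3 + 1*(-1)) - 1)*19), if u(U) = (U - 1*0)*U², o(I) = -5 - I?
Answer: -19000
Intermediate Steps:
u(U) = U³ (u(U) = (U + 0)*U² = U*U² = U³)
u(o(5))*(((3 + 1*(-1)) - 1)*19) = (-5 - 1*5)³*(((3 + 1*(-1)) - 1)*19) = (-5 - 5)³*(((3 - 1) - 1)*19) = (-10)³*((2 - 1)*19) = -1000*19 = -19000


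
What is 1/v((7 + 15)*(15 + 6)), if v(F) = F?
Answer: 1/462 ≈ 0.0021645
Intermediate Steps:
1/v((7 + 15)*(15 + 6)) = 1/((7 + 15)*(15 + 6)) = 1/(22*21) = 1/462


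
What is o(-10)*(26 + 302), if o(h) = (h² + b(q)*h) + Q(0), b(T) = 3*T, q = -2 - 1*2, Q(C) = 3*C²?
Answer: 72160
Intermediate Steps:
q = -4 (q = -2 - 2 = -4)
o(h) = h² - 12*h (o(h) = (h² + (3*(-4))*h) + 3*0² = (h² - 12*h) + 3*0 = (h² - 12*h) + 0 = h² - 12*h)
o(-10)*(26 + 302) = (-10*(-12 - 10))*(26 + 302) = -10*(-22)*328 = 220*328 = 72160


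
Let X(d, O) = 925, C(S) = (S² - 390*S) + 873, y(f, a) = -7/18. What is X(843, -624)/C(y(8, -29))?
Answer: 299700/332041 ≈ 0.90260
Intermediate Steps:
y(f, a) = -7/18 (y(f, a) = -7*1/18 = -7/18)
C(S) = 873 + S² - 390*S
X(843, -624)/C(y(8, -29)) = 925/(873 + (-7/18)² - 390*(-7/18)) = 925/(873 + 49/324 + 455/3) = 925/(332041/324) = 925*(324/332041) = 299700/332041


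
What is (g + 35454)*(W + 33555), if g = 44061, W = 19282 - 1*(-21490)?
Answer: 5910111405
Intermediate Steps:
W = 40772 (W = 19282 + 21490 = 40772)
(g + 35454)*(W + 33555) = (44061 + 35454)*(40772 + 33555) = 79515*74327 = 5910111405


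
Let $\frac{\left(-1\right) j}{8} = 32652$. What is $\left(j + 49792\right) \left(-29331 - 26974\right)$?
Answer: $11904228320$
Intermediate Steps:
$j = -261216$ ($j = \left(-8\right) 32652 = -261216$)
$\left(j + 49792\right) \left(-29331 - 26974\right) = \left(-261216 + 49792\right) \left(-29331 - 26974\right) = \left(-211424\right) \left(-56305\right) = 11904228320$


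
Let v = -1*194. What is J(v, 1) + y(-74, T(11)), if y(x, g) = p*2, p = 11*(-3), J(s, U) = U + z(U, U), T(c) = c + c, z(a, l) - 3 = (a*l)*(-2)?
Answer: -64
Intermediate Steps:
z(a, l) = 3 - 2*a*l (z(a, l) = 3 + (a*l)*(-2) = 3 - 2*a*l)
T(c) = 2*c
v = -194
J(s, U) = 3 + U - 2*U² (J(s, U) = U + (3 - 2*U*U) = U + (3 - 2*U²) = 3 + U - 2*U²)
p = -33
y(x, g) = -66 (y(x, g) = -33*2 = -66)
J(v, 1) + y(-74, T(11)) = (3 + 1 - 2*1²) - 66 = (3 + 1 - 2*1) - 66 = (3 + 1 - 2) - 66 = 2 - 66 = -64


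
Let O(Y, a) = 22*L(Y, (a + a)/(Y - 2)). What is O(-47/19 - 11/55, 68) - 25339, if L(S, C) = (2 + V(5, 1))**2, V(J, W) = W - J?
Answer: -25251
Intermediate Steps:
L(S, C) = 4 (L(S, C) = (2 + (1 - 1*5))**2 = (2 + (1 - 5))**2 = (2 - 4)**2 = (-2)**2 = 4)
O(Y, a) = 88 (O(Y, a) = 22*4 = 88)
O(-47/19 - 11/55, 68) - 25339 = 88 - 25339 = -25251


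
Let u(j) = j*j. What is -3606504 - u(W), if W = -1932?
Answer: -7339128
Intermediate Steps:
u(j) = j²
-3606504 - u(W) = -3606504 - 1*(-1932)² = -3606504 - 1*3732624 = -3606504 - 3732624 = -7339128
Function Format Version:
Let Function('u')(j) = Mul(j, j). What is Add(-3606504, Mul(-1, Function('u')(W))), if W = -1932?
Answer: -7339128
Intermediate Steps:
Function('u')(j) = Pow(j, 2)
Add(-3606504, Mul(-1, Function('u')(W))) = Add(-3606504, Mul(-1, Pow(-1932, 2))) = Add(-3606504, Mul(-1, 3732624)) = Add(-3606504, -3732624) = -7339128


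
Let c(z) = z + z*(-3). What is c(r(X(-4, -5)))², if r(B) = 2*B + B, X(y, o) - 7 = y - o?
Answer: 2304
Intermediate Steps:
X(y, o) = 7 + y - o (X(y, o) = 7 + (y - o) = 7 + y - o)
r(B) = 3*B
c(z) = -2*z (c(z) = z - 3*z = -2*z)
c(r(X(-4, -5)))² = (-6*(7 - 4 - 1*(-5)))² = (-6*(7 - 4 + 5))² = (-6*8)² = (-2*24)² = (-48)² = 2304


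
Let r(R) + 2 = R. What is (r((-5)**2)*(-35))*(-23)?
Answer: 18515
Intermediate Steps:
r(R) = -2 + R
(r((-5)**2)*(-35))*(-23) = ((-2 + (-5)**2)*(-35))*(-23) = ((-2 + 25)*(-35))*(-23) = (23*(-35))*(-23) = -805*(-23) = 18515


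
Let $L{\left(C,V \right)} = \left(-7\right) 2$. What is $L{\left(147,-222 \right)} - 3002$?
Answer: $-3016$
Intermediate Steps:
$L{\left(C,V \right)} = -14$
$L{\left(147,-222 \right)} - 3002 = -14 - 3002 = -3016$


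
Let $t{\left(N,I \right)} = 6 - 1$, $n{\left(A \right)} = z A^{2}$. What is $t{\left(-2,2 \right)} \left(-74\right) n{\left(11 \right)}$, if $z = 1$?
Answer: $-44770$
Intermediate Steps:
$n{\left(A \right)} = A^{2}$ ($n{\left(A \right)} = 1 A^{2} = A^{2}$)
$t{\left(N,I \right)} = 5$ ($t{\left(N,I \right)} = 6 - 1 = 5$)
$t{\left(-2,2 \right)} \left(-74\right) n{\left(11 \right)} = 5 \left(-74\right) 11^{2} = \left(-370\right) 121 = -44770$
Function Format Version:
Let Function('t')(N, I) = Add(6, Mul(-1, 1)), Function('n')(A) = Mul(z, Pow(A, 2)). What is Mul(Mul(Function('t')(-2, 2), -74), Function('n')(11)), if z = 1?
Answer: -44770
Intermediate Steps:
Function('n')(A) = Pow(A, 2) (Function('n')(A) = Mul(1, Pow(A, 2)) = Pow(A, 2))
Function('t')(N, I) = 5 (Function('t')(N, I) = Add(6, -1) = 5)
Mul(Mul(Function('t')(-2, 2), -74), Function('n')(11)) = Mul(Mul(5, -74), Pow(11, 2)) = Mul(-370, 121) = -44770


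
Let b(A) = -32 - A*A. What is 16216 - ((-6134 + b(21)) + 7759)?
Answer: 15064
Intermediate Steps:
b(A) = -32 - A**2
16216 - ((-6134 + b(21)) + 7759) = 16216 - ((-6134 + (-32 - 1*21**2)) + 7759) = 16216 - ((-6134 + (-32 - 1*441)) + 7759) = 16216 - ((-6134 + (-32 - 441)) + 7759) = 16216 - ((-6134 - 473) + 7759) = 16216 - (-6607 + 7759) = 16216 - 1*1152 = 16216 - 1152 = 15064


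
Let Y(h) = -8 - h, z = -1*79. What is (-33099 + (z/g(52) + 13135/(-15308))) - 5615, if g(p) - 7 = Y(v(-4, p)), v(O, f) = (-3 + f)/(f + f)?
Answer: -90549227663/2342124 ≈ -38661.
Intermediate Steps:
z = -79
v(O, f) = (-3 + f)/(2*f) (v(O, f) = (-3 + f)/((2*f)) = (-3 + f)*(1/(2*f)) = (-3 + f)/(2*f))
g(p) = -1 - (-3 + p)/(2*p) (g(p) = 7 + (-8 - (-3 + p)/(2*p)) = -1 - (-3 + p)/(2*p))
(-33099 + (z/g(52) + 13135/(-15308))) - 5615 = (-33099 + (-79*104/(3*(1 - 1*52)) + 13135/(-15308))) - 5615 = (-33099 + (-79*104/(3*(1 - 52)) + 13135*(-1/15308))) - 5615 = (-33099 + (-79/((3/2)*(1/52)*(-51)) - 13135/15308)) - 5615 = (-33099 + (-79/(-153/104) - 13135/15308)) - 5615 = (-33099 + (-79*(-104/153) - 13135/15308)) - 5615 = (-33099 + (8216/153 - 13135/15308)) - 5615 = (-33099 + 123760873/2342124) - 5615 = -77398201403/2342124 - 5615 = -90549227663/2342124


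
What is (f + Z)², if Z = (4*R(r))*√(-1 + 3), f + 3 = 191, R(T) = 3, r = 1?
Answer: 35632 + 4512*√2 ≈ 42013.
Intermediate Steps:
f = 188 (f = -3 + 191 = 188)
Z = 12*√2 (Z = (4*3)*√(-1 + 3) = 12*√2 ≈ 16.971)
(f + Z)² = (188 + 12*√2)²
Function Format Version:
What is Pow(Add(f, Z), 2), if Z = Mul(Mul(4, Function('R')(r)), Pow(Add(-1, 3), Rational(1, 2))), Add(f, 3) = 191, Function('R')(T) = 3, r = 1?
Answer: Add(35632, Mul(4512, Pow(2, Rational(1, 2)))) ≈ 42013.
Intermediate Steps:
f = 188 (f = Add(-3, 191) = 188)
Z = Mul(12, Pow(2, Rational(1, 2))) (Z = Mul(Mul(4, 3), Pow(Add(-1, 3), Rational(1, 2))) = Mul(12, Pow(2, Rational(1, 2))) ≈ 16.971)
Pow(Add(f, Z), 2) = Pow(Add(188, Mul(12, Pow(2, Rational(1, 2)))), 2)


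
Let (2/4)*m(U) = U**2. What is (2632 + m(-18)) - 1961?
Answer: 1319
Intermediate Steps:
m(U) = 2*U**2
(2632 + m(-18)) - 1961 = (2632 + 2*(-18)**2) - 1961 = (2632 + 2*324) - 1961 = (2632 + 648) - 1961 = 3280 - 1961 = 1319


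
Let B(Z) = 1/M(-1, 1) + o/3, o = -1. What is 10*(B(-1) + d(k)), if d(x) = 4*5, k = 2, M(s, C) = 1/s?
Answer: 560/3 ≈ 186.67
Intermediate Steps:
d(x) = 20
B(Z) = -4/3 (B(Z) = 1/1/(-1) - 1/3 = 1/(-1) - 1*⅓ = 1*(-1) - ⅓ = -1 - ⅓ = -4/3)
10*(B(-1) + d(k)) = 10*(-4/3 + 20) = 10*(56/3) = 560/3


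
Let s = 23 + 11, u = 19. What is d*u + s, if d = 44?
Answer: 870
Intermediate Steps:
s = 34
d*u + s = 44*19 + 34 = 836 + 34 = 870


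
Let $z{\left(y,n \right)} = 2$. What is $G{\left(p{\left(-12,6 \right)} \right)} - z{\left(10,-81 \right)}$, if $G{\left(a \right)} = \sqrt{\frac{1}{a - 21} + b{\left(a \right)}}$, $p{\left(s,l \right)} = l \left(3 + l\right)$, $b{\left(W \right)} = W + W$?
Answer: $-2 + \frac{\sqrt{117645}}{33} \approx 8.3938$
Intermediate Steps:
$b{\left(W \right)} = 2 W$
$G{\left(a \right)} = \sqrt{\frac{1}{-21 + a} + 2 a}$ ($G{\left(a \right)} = \sqrt{\frac{1}{a - 21} + 2 a} = \sqrt{\frac{1}{-21 + a} + 2 a}$)
$G{\left(p{\left(-12,6 \right)} \right)} - z{\left(10,-81 \right)} = \sqrt{\frac{1 + 2 \cdot 6 \left(3 + 6\right) \left(-21 + 6 \left(3 + 6\right)\right)}{-21 + 6 \left(3 + 6\right)}} - 2 = \sqrt{\frac{1 + 2 \cdot 6 \cdot 9 \left(-21 + 6 \cdot 9\right)}{-21 + 6 \cdot 9}} - 2 = \sqrt{\frac{1 + 2 \cdot 54 \left(-21 + 54\right)}{-21 + 54}} - 2 = \sqrt{\frac{1 + 2 \cdot 54 \cdot 33}{33}} - 2 = \sqrt{\frac{1 + 3564}{33}} - 2 = \sqrt{\frac{1}{33} \cdot 3565} - 2 = \sqrt{\frac{3565}{33}} - 2 = \frac{\sqrt{117645}}{33} - 2 = -2 + \frac{\sqrt{117645}}{33}$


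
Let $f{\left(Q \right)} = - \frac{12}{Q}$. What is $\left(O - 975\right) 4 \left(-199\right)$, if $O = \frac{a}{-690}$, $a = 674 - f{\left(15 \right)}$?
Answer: $\frac{1340115352}{1725} \approx 7.7688 \cdot 10^{5}$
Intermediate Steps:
$a = \frac{3374}{5}$ ($a = 674 - - \frac{12}{15} = 674 - \left(-12\right) \frac{1}{15} = 674 - - \frac{4}{5} = 674 + \frac{4}{5} = \frac{3374}{5} \approx 674.8$)
$O = - \frac{1687}{1725}$ ($O = \frac{3374}{5 \left(-690\right)} = \frac{3374}{5} \left(- \frac{1}{690}\right) = - \frac{1687}{1725} \approx -0.97797$)
$\left(O - 975\right) 4 \left(-199\right) = \left(- \frac{1687}{1725} - 975\right) 4 \left(-199\right) = \left(- \frac{1683562}{1725}\right) \left(-796\right) = \frac{1340115352}{1725}$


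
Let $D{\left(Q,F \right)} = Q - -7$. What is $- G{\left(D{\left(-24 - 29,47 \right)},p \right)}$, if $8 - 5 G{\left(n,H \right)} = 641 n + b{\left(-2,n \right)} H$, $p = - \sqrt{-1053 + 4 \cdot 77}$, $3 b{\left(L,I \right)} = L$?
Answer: $- \frac{29494}{5} + \frac{2 i \sqrt{745}}{15} \approx -5898.8 + 3.6393 i$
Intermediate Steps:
$b{\left(L,I \right)} = \frac{L}{3}$
$D{\left(Q,F \right)} = 7 + Q$ ($D{\left(Q,F \right)} = Q + 7 = 7 + Q$)
$p = - i \sqrt{745}$ ($p = - \sqrt{-1053 + 308} = - \sqrt{-745} = - i \sqrt{745} \approx - 27.295 i$)
$G{\left(n,H \right)} = \frac{8}{5} - \frac{641 n}{5} + \frac{2 H}{15}$ ($G{\left(n,H \right)} = \frac{8}{5} - \frac{641 n + \frac{1}{3} \left(-2\right) H}{5} = \frac{8}{5} - \frac{641 n - \frac{2 H}{3}}{5} = \frac{8}{5} + \left(- \frac{641 n}{5} + \frac{2 H}{15}\right) = \frac{8}{5} - \frac{641 n}{5} + \frac{2 H}{15}$)
$- G{\left(D{\left(-24 - 29,47 \right)},p \right)} = - (\frac{8}{5} - \frac{641 \left(7 - 53\right)}{5} + \frac{2 \left(- i \sqrt{745}\right)}{15}) = - (\frac{8}{5} - \frac{641 \left(7 - 53\right)}{5} - \frac{2 i \sqrt{745}}{15}) = - (\frac{8}{5} - - \frac{29486}{5} - \frac{2 i \sqrt{745}}{15}) = - (\frac{8}{5} + \frac{29486}{5} - \frac{2 i \sqrt{745}}{15}) = - (\frac{29494}{5} - \frac{2 i \sqrt{745}}{15}) = - \frac{29494}{5} + \frac{2 i \sqrt{745}}{15}$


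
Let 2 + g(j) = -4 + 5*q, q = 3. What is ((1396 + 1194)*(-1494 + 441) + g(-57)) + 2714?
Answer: -2724547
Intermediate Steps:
g(j) = 9 (g(j) = -2 + (-4 + 5*3) = -2 + (-4 + 15) = -2 + 11 = 9)
((1396 + 1194)*(-1494 + 441) + g(-57)) + 2714 = ((1396 + 1194)*(-1494 + 441) + 9) + 2714 = (2590*(-1053) + 9) + 2714 = (-2727270 + 9) + 2714 = -2727261 + 2714 = -2724547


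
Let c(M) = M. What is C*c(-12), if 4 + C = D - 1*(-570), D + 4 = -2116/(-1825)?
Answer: -12333192/1825 ≈ -6757.9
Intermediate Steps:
D = -5184/1825 (D = -4 - 2116/(-1825) = -4 - 2116*(-1/1825) = -4 + 2116/1825 = -5184/1825 ≈ -2.8405)
C = 1027766/1825 (C = -4 + (-5184/1825 - 1*(-570)) = -4 + (-5184/1825 + 570) = -4 + 1035066/1825 = 1027766/1825 ≈ 563.16)
C*c(-12) = (1027766/1825)*(-12) = -12333192/1825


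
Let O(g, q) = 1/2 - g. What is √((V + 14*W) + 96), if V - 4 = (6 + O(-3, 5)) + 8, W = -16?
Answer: I*√426/2 ≈ 10.32*I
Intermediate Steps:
O(g, q) = ½ - g
V = 43/2 (V = 4 + ((6 + (½ - 1*(-3))) + 8) = 4 + ((6 + (½ + 3)) + 8) = 4 + ((6 + 7/2) + 8) = 4 + (19/2 + 8) = 4 + 35/2 = 43/2 ≈ 21.500)
√((V + 14*W) + 96) = √((43/2 + 14*(-16)) + 96) = √((43/2 - 224) + 96) = √(-405/2 + 96) = √(-213/2) = I*√426/2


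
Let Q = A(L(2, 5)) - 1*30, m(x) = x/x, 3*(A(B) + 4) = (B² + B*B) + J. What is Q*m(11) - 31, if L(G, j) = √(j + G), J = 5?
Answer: -176/3 ≈ -58.667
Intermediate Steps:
L(G, j) = √(G + j)
A(B) = -7/3 + 2*B²/3 (A(B) = -4 + ((B² + B*B) + 5)/3 = -4 + ((B² + B²) + 5)/3 = -4 + (2*B² + 5)/3 = -4 + (5 + 2*B²)/3 = -4 + (5/3 + 2*B²/3) = -7/3 + 2*B²/3)
m(x) = 1
Q = -83/3 (Q = (-7/3 + 2*(√(2 + 5))²/3) - 1*30 = (-7/3 + 2*(√7)²/3) - 30 = (-7/3 + (⅔)*7) - 30 = (-7/3 + 14/3) - 30 = 7/3 - 30 = -83/3 ≈ -27.667)
Q*m(11) - 31 = -83/3*1 - 31 = -83/3 - 31 = -176/3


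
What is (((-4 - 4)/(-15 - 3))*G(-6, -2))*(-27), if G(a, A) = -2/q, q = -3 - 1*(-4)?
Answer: 24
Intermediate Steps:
q = 1 (q = -3 + 4 = 1)
G(a, A) = -2 (G(a, A) = -2/1 = -2*1 = -2)
(((-4 - 4)/(-15 - 3))*G(-6, -2))*(-27) = (((-4 - 4)/(-15 - 3))*(-2))*(-27) = (-8/(-18)*(-2))*(-27) = (-8*(-1/18)*(-2))*(-27) = ((4/9)*(-2))*(-27) = -8/9*(-27) = 24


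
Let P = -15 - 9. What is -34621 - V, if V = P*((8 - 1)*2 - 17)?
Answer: -34693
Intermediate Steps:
P = -24
V = 72 (V = -24*((8 - 1)*2 - 17) = -24*(7*2 - 17) = -24*(14 - 17) = -24*(-3) = 72)
-34621 - V = -34621 - 1*72 = -34621 - 72 = -34693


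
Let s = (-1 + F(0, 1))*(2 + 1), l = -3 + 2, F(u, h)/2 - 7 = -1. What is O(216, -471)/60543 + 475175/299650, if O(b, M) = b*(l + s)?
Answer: 137065337/80629822 ≈ 1.6999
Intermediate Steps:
F(u, h) = 12 (F(u, h) = 14 + 2*(-1) = 14 - 2 = 12)
l = -1
s = 33 (s = (-1 + 12)*(2 + 1) = 11*3 = 33)
O(b, M) = 32*b (O(b, M) = b*(-1 + 33) = b*32 = 32*b)
O(216, -471)/60543 + 475175/299650 = (32*216)/60543 + 475175/299650 = 6912*(1/60543) + 475175*(1/299650) = 768/6727 + 19007/11986 = 137065337/80629822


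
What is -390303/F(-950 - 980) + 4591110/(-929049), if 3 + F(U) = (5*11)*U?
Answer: -41583162661/32873779499 ≈ -1.2649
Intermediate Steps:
F(U) = -3 + 55*U (F(U) = -3 + (5*11)*U = -3 + 55*U)
-390303/F(-950 - 980) + 4591110/(-929049) = -390303/(-3 + 55*(-950 - 980)) + 4591110/(-929049) = -390303/(-3 + 55*(-1930)) + 4591110*(-1/929049) = -390303/(-3 - 106150) - 1530370/309683 = -390303/(-106153) - 1530370/309683 = -390303*(-1/106153) - 1530370/309683 = 390303/106153 - 1530370/309683 = -41583162661/32873779499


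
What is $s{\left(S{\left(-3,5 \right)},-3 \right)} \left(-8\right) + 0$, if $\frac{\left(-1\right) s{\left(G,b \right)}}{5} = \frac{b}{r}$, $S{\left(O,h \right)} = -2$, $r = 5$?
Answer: $-24$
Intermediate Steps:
$s{\left(G,b \right)} = - b$ ($s{\left(G,b \right)} = - 5 \frac{b}{5} = - b$)
$s{\left(S{\left(-3,5 \right)},-3 \right)} \left(-8\right) + 0 = \left(-1\right) \left(-3\right) \left(-8\right) + 0 = 3 \left(-8\right) + 0 = -24 + 0 = -24$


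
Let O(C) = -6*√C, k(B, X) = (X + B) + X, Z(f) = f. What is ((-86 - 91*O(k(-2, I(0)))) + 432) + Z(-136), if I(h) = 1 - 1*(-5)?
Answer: 210 + 546*√10 ≈ 1936.6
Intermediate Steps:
I(h) = 6 (I(h) = 1 + 5 = 6)
k(B, X) = B + 2*X (k(B, X) = (B + X) + X = B + 2*X)
((-86 - 91*O(k(-2, I(0)))) + 432) + Z(-136) = ((-86 - (-546)*√(-2 + 2*6)) + 432) - 136 = ((-86 - (-546)*√(-2 + 12)) + 432) - 136 = ((-86 - (-546)*√10) + 432) - 136 = ((-86 + 546*√10) + 432) - 136 = (346 + 546*√10) - 136 = 210 + 546*√10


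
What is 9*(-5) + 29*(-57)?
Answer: -1698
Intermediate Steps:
9*(-5) + 29*(-57) = -45 - 1653 = -1698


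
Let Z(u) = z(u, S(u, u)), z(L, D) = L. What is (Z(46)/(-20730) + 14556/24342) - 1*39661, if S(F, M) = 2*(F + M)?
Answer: -1667751924926/42050805 ≈ -39660.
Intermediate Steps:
S(F, M) = 2*F + 2*M
Z(u) = u
(Z(46)/(-20730) + 14556/24342) - 1*39661 = (46/(-20730) + 14556/24342) - 1*39661 = (46*(-1/20730) + 14556*(1/24342)) - 39661 = (-23/10365 + 2426/4057) - 39661 = 25052179/42050805 - 39661 = -1667751924926/42050805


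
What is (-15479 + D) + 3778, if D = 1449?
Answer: -10252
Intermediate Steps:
(-15479 + D) + 3778 = (-15479 + 1449) + 3778 = -14030 + 3778 = -10252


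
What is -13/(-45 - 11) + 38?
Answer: 2141/56 ≈ 38.232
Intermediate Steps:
-13/(-45 - 11) + 38 = -13/(-56) + 38 = -13*(-1/56) + 38 = 13/56 + 38 = 2141/56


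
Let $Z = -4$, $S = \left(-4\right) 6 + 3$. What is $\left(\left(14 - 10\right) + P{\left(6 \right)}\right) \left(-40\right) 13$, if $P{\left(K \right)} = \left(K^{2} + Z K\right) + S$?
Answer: $2600$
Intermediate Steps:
$S = -21$ ($S = -24 + 3 = -21$)
$P{\left(K \right)} = -21 + K^{2} - 4 K$ ($P{\left(K \right)} = \left(K^{2} - 4 K\right) - 21 = -21 + K^{2} - 4 K$)
$\left(\left(14 - 10\right) + P{\left(6 \right)}\right) \left(-40\right) 13 = \left(\left(14 - 10\right) - \left(45 - 36\right)\right) \left(-40\right) 13 = \left(4 - 9\right) \left(-40\right) 13 = \left(-5\right) \left(-40\right) 13 = 200 \cdot 13 = 2600$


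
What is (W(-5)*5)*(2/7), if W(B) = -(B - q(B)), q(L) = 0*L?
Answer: 50/7 ≈ 7.1429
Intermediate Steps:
q(L) = 0
W(B) = -B (W(B) = -(B - 1*0) = -(B + 0) = -B)
(W(-5)*5)*(2/7) = (-1*(-5)*5)*(2/7) = (5*5)*(2*(⅐)) = 25*(2/7) = 50/7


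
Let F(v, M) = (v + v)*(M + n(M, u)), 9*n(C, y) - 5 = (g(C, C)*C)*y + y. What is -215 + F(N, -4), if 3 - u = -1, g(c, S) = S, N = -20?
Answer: -3415/9 ≈ -379.44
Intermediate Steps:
u = 4 (u = 3 - 1*(-1) = 3 + 1 = 4)
n(C, y) = 5/9 + y/9 + y*C²/9 (n(C, y) = 5/9 + ((C*C)*y + y)/9 = 5/9 + (C²*y + y)/9 = 5/9 + (y*C² + y)/9 = 5/9 + (y + y*C²)/9 = 5/9 + (y/9 + y*C²/9) = 5/9 + y/9 + y*C²/9)
F(v, M) = 2*v*(1 + M + 4*M²/9) (F(v, M) = (v + v)*(M + (5/9 + (⅑)*4 + (⅑)*4*M²)) = (2*v)*(M + (5/9 + 4/9 + 4*M²/9)) = (2*v)*(M + (1 + 4*M²/9)) = (2*v)*(1 + M + 4*M²/9) = 2*v*(1 + M + 4*M²/9))
-215 + F(N, -4) = -215 + (2/9)*(-20)*(9 + 4*(-4)² + 9*(-4)) = -215 + (2/9)*(-20)*(9 + 4*16 - 36) = -215 + (2/9)*(-20)*(9 + 64 - 36) = -215 + (2/9)*(-20)*37 = -215 - 1480/9 = -3415/9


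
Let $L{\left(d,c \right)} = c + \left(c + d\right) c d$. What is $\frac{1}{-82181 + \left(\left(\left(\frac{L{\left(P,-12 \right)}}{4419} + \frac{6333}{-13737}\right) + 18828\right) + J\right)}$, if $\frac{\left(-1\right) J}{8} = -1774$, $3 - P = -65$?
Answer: $- \frac{6744867}{331657281734} \approx -2.0337 \cdot 10^{-5}$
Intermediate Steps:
$P = 68$ ($P = 3 - -65 = 3 + 65 = 68$)
$J = 14192$ ($J = \left(-8\right) \left(-1774\right) = 14192$)
$L{\left(d,c \right)} = c + c d \left(c + d\right)$ ($L{\left(d,c \right)} = c + c \left(c + d\right) d = c + c d \left(c + d\right)$)
$\frac{1}{-82181 + \left(\left(\left(\frac{L{\left(P,-12 \right)}}{4419} + \frac{6333}{-13737}\right) + 18828\right) + J\right)} = \frac{1}{-82181 + \left(\left(\left(\frac{\left(-12\right) \left(1 + 68^{2} - 816\right)}{4419} + \frac{6333}{-13737}\right) + 18828\right) + 14192\right)} = \frac{1}{-82181 + \left(\left(\left(- 12 \left(1 + 4624 - 816\right) \frac{1}{4419} + 6333 \left(- \frac{1}{13737}\right)\right) + 18828\right) + 14192\right)} = \frac{1}{-82181 + \left(\left(\left(\left(-12\right) 3809 \cdot \frac{1}{4419} - \frac{2111}{4579}\right) + 18828\right) + 14192\right)} = \frac{1}{-82181 + \left(\left(\left(\left(-45708\right) \frac{1}{4419} - \frac{2111}{4579}\right) + 18828\right) + 14192\right)} = \frac{1}{-82181 + \left(\left(\left(- \frac{15236}{1473} - \frac{2111}{4579}\right) + 18828\right) + 14192\right)} = \frac{1}{-82181 + \left(\left(- \frac{72875147}{6744867} + 18828\right) + 14192\right)} = \frac{1}{-82181 + \left(\frac{126919480729}{6744867} + 14192\right)} = \frac{1}{-82181 + \frac{222642633193}{6744867}} = \frac{1}{- \frac{331657281734}{6744867}} = - \frac{6744867}{331657281734}$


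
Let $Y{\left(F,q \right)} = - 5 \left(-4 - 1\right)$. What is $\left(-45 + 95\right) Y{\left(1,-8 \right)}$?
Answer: $1250$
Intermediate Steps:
$Y{\left(F,q \right)} = 25$ ($Y{\left(F,q \right)} = \left(-5\right) \left(-5\right) = 25$)
$\left(-45 + 95\right) Y{\left(1,-8 \right)} = \left(-45 + 95\right) 25 = 50 \cdot 25 = 1250$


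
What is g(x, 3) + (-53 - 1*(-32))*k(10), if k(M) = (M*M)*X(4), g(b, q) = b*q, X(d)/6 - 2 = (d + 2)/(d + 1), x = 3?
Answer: -40311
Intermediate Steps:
X(d) = 12 + 6*(2 + d)/(1 + d) (X(d) = 12 + 6*((d + 2)/(d + 1)) = 12 + 6*((2 + d)/(1 + d)) = 12 + 6*(2 + d)/(1 + d))
k(M) = 96*M²/5 (k(M) = (M*M)*(6*(4 + 3*4)/(1 + 4)) = M²*(6*(4 + 12)/5) = M²*(6*(⅕)*16) = M²*(96/5) = 96*M²/5)
g(x, 3) + (-53 - 1*(-32))*k(10) = 3*3 + (-53 - 1*(-32))*((96/5)*10²) = 9 + (-53 + 32)*((96/5)*100) = 9 - 21*1920 = 9 - 40320 = -40311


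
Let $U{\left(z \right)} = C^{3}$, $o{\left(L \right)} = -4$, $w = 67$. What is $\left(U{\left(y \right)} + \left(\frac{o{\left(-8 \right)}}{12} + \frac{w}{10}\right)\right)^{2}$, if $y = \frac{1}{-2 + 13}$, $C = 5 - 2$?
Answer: $\frac{1002001}{900} \approx 1113.3$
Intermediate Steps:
$C = 3$
$y = \frac{1}{11} \approx 0.090909$
$U{\left(z \right)} = 27$ ($U{\left(z \right)} = 3^{3} = 27$)
$\left(U{\left(y \right)} + \left(\frac{o{\left(-8 \right)}}{12} + \frac{w}{10}\right)\right)^{2} = \left(27 + \left(- \frac{4}{12} + \frac{67}{10}\right)\right)^{2} = \left(27 + \left(\left(-4\right) \frac{1}{12} + 67 \cdot \frac{1}{10}\right)\right)^{2} = \left(27 + \left(- \frac{1}{3} + \frac{67}{10}\right)\right)^{2} = \left(27 + \frac{191}{30}\right)^{2} = \left(\frac{1001}{30}\right)^{2} = \frac{1002001}{900}$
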